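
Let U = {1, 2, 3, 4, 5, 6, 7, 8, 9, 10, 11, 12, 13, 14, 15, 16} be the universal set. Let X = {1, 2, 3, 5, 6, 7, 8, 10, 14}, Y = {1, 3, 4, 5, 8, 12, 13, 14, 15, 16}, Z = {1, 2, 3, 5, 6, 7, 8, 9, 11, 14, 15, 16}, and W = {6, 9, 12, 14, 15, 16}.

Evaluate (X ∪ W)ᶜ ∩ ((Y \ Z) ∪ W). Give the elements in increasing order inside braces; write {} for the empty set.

X ∪ W = {1, 2, 3, 5, 6, 7, 8, 9, 10, 12, 14, 15, 16}
(X ∪ W)ᶜ = {4, 11, 13}
Y \ Z = {4, 12, 13}
(Y \ Z) ∪ W = {4, 6, 9, 12, 13, 14, 15, 16}
(X ∪ W)ᶜ ∩ ((Y \ Z) ∪ W) = {4, 13}

{4, 13}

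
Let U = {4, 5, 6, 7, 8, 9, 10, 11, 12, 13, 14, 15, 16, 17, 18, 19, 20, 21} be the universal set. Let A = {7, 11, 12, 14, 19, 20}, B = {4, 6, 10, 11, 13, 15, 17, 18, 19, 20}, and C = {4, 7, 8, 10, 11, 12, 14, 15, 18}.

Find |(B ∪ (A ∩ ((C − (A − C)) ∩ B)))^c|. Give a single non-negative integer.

A − C = {19, 20}
C − (A − C) = {4, 7, 8, 10, 11, 12, 14, 15, 18}
(C − (A − C)) ∩ B = {4, 10, 11, 15, 18}
A ∩ ((C − (A − C)) ∩ B) = {11}
B ∪ (A ∩ ((C − (A − C)) ∩ B)) = {4, 6, 10, 11, 13, 15, 17, 18, 19, 20}
(B ∪ (A ∩ ((C − (A − C)) ∩ B)))^c = {5, 7, 8, 9, 12, 14, 16, 21}
|(B ∪ (A ∩ ((C − (A − C)) ∩ B)))^c| = 8

8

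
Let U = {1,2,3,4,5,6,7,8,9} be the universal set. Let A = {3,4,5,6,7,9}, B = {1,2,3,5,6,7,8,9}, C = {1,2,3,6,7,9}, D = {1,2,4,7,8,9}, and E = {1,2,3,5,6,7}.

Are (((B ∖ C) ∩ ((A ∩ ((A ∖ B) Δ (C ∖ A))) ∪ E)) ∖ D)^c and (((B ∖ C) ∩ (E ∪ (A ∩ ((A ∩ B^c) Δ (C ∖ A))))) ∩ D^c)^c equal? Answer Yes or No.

Yes

B ∖ C = {5,8}
A ∖ B = {4}
C ∖ A = {1,2}
(A ∖ B) Δ (C ∖ A) = {1,2,4}
A ∩ ((A ∖ B) Δ (C ∖ A)) = {4}
(A ∩ ((A ∖ B) Δ (C ∖ A))) ∪ E = {1,2,3,4,5,6,7}
(B ∖ C) ∩ ((A ∩ ((A ∖ B) Δ (C ∖ A))) ∪ E) = {5}
((B ∖ C) ∩ ((A ∩ ((A ∖ B) Δ (C ∖ A))) ∪ E)) ∖ D = {5}
(((B ∖ C) ∩ ((A ∩ ((A ∖ B) Δ (C ∖ A))) ∪ E)) ∖ D)^c = {1,2,3,4,6,7,8,9}
B^c = {4}
A ∩ B^c = {4}
(A ∩ B^c) Δ (C ∖ A) = {1,2,4}
A ∩ ((A ∩ B^c) Δ (C ∖ A)) = {4}
E ∪ (A ∩ ((A ∩ B^c) Δ (C ∖ A))) = {1,2,3,4,5,6,7}
(B ∖ C) ∩ (E ∪ (A ∩ ((A ∩ B^c) Δ (C ∖ A)))) = {5}
D^c = {3,5,6}
((B ∖ C) ∩ (E ∪ (A ∩ ((A ∩ B^c) Δ (C ∖ A))))) ∩ D^c = {5}
(((B ∖ C) ∩ (E ∪ (A ∩ ((A ∩ B^c) Δ (C ∖ A))))) ∩ D^c)^c = {1,2,3,4,6,7,8,9}
Both equal {1,2,3,4,6,7,8,9}, so (((B ∖ C) ∩ ((A ∩ ((A ∖ B) Δ (C ∖ A))) ∪ E)) ∖ D)^c = (((B ∖ C) ∩ (E ∪ (A ∩ ((A ∩ B^c) Δ (C ∖ A))))) ∩ D^c)^c.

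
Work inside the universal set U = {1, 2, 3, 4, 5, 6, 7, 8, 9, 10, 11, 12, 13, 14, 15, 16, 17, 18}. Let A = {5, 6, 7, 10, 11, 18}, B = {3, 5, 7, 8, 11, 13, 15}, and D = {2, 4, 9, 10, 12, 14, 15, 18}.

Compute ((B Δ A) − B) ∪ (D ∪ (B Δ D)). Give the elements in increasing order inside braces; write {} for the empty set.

B Δ A = {3, 6, 8, 10, 13, 15, 18}
(B Δ A) − B = {6, 10, 18}
B Δ D = {2, 3, 4, 5, 7, 8, 9, 10, 11, 12, 13, 14, 18}
D ∪ (B Δ D) = {2, 3, 4, 5, 7, 8, 9, 10, 11, 12, 13, 14, 15, 18}
((B Δ A) − B) ∪ (D ∪ (B Δ D)) = {2, 3, 4, 5, 6, 7, 8, 9, 10, 11, 12, 13, 14, 15, 18}

{2, 3, 4, 5, 6, 7, 8, 9, 10, 11, 12, 13, 14, 15, 18}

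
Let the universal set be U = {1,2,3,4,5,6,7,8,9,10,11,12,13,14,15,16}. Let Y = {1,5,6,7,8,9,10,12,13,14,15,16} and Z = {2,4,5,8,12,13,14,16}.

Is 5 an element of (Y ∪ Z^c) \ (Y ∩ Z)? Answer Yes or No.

No

5 ∈ Z, so 5 ∉ Z^c
5 ∈ Y and 5 ∉ Z^c, so 5 ∈ Y ∪ Z^c
5 ∈ Y and 5 ∈ Z, so 5 ∈ Y ∩ Z
5 ∈ (Y ∪ Z^c) and 5 ∈ (Y ∩ Z), so 5 ∉ (Y ∪ Z^c) \ (Y ∩ Z)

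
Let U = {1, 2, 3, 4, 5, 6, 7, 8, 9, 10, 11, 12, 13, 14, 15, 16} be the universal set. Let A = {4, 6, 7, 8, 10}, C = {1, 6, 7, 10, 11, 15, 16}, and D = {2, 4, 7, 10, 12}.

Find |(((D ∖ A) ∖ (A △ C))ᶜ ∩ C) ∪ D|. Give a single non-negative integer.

D ∖ A = {2, 12}
A △ C = {1, 4, 8, 11, 15, 16}
(D ∖ A) ∖ (A △ C) = {2, 12}
((D ∖ A) ∖ (A △ C))ᶜ = {1, 3, 4, 5, 6, 7, 8, 9, 10, 11, 13, 14, 15, 16}
((D ∖ A) ∖ (A △ C))ᶜ ∩ C = {1, 6, 7, 10, 11, 15, 16}
(((D ∖ A) ∖ (A △ C))ᶜ ∩ C) ∪ D = {1, 2, 4, 6, 7, 10, 11, 12, 15, 16}
|(((D ∖ A) ∖ (A △ C))ᶜ ∩ C) ∪ D| = 10

10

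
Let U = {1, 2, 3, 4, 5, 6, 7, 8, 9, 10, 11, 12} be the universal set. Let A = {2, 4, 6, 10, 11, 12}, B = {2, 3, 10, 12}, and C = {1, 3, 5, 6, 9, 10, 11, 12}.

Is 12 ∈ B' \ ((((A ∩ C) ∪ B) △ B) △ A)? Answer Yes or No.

No

12 ∈ B, so 12 ∉ B'
12 ∈ A and 12 ∈ C, so 12 ∈ A ∩ C
12 ∈ (A ∩ C) and 12 ∈ B, so 12 ∈ (A ∩ C) ∪ B
12 ∈ ((A ∩ C) ∪ B) and 12 ∈ B, so 12 ∉ ((A ∩ C) ∪ B) △ B
12 ∉ (((A ∩ C) ∪ B) △ B) and 12 ∈ A, so 12 ∈ (((A ∩ C) ∪ B) △ B) △ A
12 ∉ B' and 12 ∈ ((((A ∩ C) ∪ B) △ B) △ A), so 12 ∉ B' \ ((((A ∩ C) ∪ B) △ B) △ A)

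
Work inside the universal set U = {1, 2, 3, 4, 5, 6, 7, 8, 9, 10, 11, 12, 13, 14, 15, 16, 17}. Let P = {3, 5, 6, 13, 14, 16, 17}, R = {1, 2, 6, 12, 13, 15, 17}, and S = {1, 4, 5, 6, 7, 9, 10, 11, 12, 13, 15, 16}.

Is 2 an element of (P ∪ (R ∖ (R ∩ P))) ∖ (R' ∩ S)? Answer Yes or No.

2 ∈ R and 2 ∉ P, so 2 ∉ R ∩ P
2 ∈ R and 2 ∉ (R ∩ P), so 2 ∈ R ∖ (R ∩ P)
2 ∉ P and 2 ∈ (R ∖ (R ∩ P)), so 2 ∈ P ∪ (R ∖ (R ∩ P))
2 ∈ R, so 2 ∉ R'
2 ∉ R' and 2 ∉ S, so 2 ∉ R' ∩ S
2 ∈ (P ∪ (R ∖ (R ∩ P))) and 2 ∉ (R' ∩ S), so 2 ∈ (P ∪ (R ∖ (R ∩ P))) ∖ (R' ∩ S)

Yes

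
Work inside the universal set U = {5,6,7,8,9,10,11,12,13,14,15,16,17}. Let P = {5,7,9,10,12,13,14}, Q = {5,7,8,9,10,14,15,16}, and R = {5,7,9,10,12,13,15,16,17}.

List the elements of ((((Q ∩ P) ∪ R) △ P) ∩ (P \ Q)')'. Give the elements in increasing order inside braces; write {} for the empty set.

Q ∩ P = {5,7,9,10,14}
(Q ∩ P) ∪ R = {5,7,9,10,12,13,14,15,16,17}
((Q ∩ P) ∪ R) △ P = {15,16,17}
P \ Q = {12,13}
(P \ Q)' = {5,6,7,8,9,10,11,14,15,16,17}
(((Q ∩ P) ∪ R) △ P) ∩ (P \ Q)' = {15,16,17}
((((Q ∩ P) ∪ R) △ P) ∩ (P \ Q)')' = {5,6,7,8,9,10,11,12,13,14}

{5,6,7,8,9,10,11,12,13,14}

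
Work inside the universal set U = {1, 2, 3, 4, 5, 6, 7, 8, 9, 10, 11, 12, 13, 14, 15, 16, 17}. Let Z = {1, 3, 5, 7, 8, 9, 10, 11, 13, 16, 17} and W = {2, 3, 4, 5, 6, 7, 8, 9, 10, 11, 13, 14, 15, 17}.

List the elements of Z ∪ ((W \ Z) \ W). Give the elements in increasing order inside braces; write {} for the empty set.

W \ Z = {2, 4, 6, 14, 15}
(W \ Z) \ W = {}
Z ∪ ((W \ Z) \ W) = {1, 3, 5, 7, 8, 9, 10, 11, 13, 16, 17}

{1, 3, 5, 7, 8, 9, 10, 11, 13, 16, 17}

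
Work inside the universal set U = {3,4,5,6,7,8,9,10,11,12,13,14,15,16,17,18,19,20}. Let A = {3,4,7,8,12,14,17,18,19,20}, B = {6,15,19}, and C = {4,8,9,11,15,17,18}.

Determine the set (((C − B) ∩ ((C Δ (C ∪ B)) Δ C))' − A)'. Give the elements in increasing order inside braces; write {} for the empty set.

{3,4,7,8,9,11,12,14,17,18,19,20}

C − B = {4,8,9,11,17,18}
C ∪ B = {4,6,8,9,11,15,17,18,19}
C Δ (C ∪ B) = {6,19}
(C Δ (C ∪ B)) Δ C = {4,6,8,9,11,15,17,18,19}
(C − B) ∩ ((C Δ (C ∪ B)) Δ C) = {4,8,9,11,17,18}
((C − B) ∩ ((C Δ (C ∪ B)) Δ C))' = {3,5,6,7,10,12,13,14,15,16,19,20}
((C − B) ∩ ((C Δ (C ∪ B)) Δ C))' − A = {5,6,10,13,15,16}
(((C − B) ∩ ((C Δ (C ∪ B)) Δ C))' − A)' = {3,4,7,8,9,11,12,14,17,18,19,20}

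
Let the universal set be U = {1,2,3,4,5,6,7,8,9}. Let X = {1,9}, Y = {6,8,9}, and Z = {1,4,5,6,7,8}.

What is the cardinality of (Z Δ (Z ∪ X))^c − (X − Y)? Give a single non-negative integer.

7

Z ∪ X = {1,4,5,6,7,8,9}
Z Δ (Z ∪ X) = {9}
(Z Δ (Z ∪ X))^c = {1,2,3,4,5,6,7,8}
X − Y = {1}
(Z Δ (Z ∪ X))^c − (X − Y) = {2,3,4,5,6,7,8}
|(Z Δ (Z ∪ X))^c − (X − Y)| = 7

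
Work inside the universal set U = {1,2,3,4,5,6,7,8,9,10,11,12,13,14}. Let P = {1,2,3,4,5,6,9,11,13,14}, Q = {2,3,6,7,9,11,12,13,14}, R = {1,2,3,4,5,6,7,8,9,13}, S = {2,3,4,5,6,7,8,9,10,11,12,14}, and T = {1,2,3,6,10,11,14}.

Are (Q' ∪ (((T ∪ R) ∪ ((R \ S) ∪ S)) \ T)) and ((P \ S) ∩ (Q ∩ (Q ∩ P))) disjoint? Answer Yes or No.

No

Q' = {1,4,5,8,10}
T ∪ R = {1,2,3,4,5,6,7,8,9,10,11,13,14}
R \ S = {1,13}
(R \ S) ∪ S = {1,2,3,4,5,6,7,8,9,10,11,12,13,14}
(T ∪ R) ∪ ((R \ S) ∪ S) = {1,2,3,4,5,6,7,8,9,10,11,12,13,14}
((T ∪ R) ∪ ((R \ S) ∪ S)) \ T = {4,5,7,8,9,12,13}
Q' ∪ (((T ∪ R) ∪ ((R \ S) ∪ S)) \ T) = {1,4,5,7,8,9,10,12,13}
P \ S = {1,13}
Q ∩ P = {2,3,6,9,11,13,14}
Q ∩ (Q ∩ P) = {2,3,6,9,11,13,14}
(P \ S) ∩ (Q ∩ (Q ∩ P)) = {13}
13 lies in both, so they are not disjoint.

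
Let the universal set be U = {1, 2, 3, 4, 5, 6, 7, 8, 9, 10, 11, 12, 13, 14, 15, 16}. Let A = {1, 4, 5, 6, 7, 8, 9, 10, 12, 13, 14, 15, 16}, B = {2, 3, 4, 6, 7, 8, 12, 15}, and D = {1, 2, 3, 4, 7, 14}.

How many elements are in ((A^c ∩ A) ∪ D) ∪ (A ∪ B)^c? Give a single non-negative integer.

7

A^c = {2, 3, 11}
A^c ∩ A = {}
(A^c ∩ A) ∪ D = {1, 2, 3, 4, 7, 14}
A ∪ B = {1, 2, 3, 4, 5, 6, 7, 8, 9, 10, 12, 13, 14, 15, 16}
(A ∪ B)^c = {11}
((A^c ∩ A) ∪ D) ∪ (A ∪ B)^c = {1, 2, 3, 4, 7, 11, 14}
|((A^c ∩ A) ∪ D) ∪ (A ∪ B)^c| = 7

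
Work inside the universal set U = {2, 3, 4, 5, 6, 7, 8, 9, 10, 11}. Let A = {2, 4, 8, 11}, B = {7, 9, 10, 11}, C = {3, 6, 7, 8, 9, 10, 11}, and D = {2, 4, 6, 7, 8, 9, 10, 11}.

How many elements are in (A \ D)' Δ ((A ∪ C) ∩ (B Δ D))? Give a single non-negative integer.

6

A \ D = {}
(A \ D)' = {2, 3, 4, 5, 6, 7, 8, 9, 10, 11}
A ∪ C = {2, 3, 4, 6, 7, 8, 9, 10, 11}
B Δ D = {2, 4, 6, 8}
(A ∪ C) ∩ (B Δ D) = {2, 4, 6, 8}
(A \ D)' Δ ((A ∪ C) ∩ (B Δ D)) = {3, 5, 7, 9, 10, 11}
|(A \ D)' Δ ((A ∪ C) ∩ (B Δ D))| = 6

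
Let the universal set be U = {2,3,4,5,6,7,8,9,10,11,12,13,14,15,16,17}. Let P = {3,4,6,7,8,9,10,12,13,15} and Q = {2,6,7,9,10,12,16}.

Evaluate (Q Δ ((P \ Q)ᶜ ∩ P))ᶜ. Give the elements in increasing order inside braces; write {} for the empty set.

{3,4,5,6,7,8,9,10,11,12,13,14,15,17}

P \ Q = {3,4,8,13,15}
(P \ Q)ᶜ = {2,5,6,7,9,10,11,12,14,16,17}
(P \ Q)ᶜ ∩ P = {6,7,9,10,12}
Q Δ ((P \ Q)ᶜ ∩ P) = {2,16}
(Q Δ ((P \ Q)ᶜ ∩ P))ᶜ = {3,4,5,6,7,8,9,10,11,12,13,14,15,17}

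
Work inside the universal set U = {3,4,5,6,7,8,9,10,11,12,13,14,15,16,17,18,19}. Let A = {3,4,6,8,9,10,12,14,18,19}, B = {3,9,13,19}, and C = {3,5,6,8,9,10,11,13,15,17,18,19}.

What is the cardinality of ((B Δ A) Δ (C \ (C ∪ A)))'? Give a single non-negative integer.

B Δ A = {4,6,8,10,12,13,14,18}
C ∪ A = {3,4,5,6,8,9,10,11,12,13,14,15,17,18,19}
C \ (C ∪ A) = {}
(B Δ A) Δ (C \ (C ∪ A)) = {4,6,8,10,12,13,14,18}
((B Δ A) Δ (C \ (C ∪ A)))' = {3,5,7,9,11,15,16,17,19}
|((B Δ A) Δ (C \ (C ∪ A)))'| = 9

9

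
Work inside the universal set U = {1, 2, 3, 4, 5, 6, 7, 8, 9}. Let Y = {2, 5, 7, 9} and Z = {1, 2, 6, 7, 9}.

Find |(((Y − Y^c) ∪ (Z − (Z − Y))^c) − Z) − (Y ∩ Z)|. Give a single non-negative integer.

4

Y^c = {1, 3, 4, 6, 8}
Y − Y^c = {2, 5, 7, 9}
Z − Y = {1, 6}
Z − (Z − Y) = {2, 7, 9}
(Z − (Z − Y))^c = {1, 3, 4, 5, 6, 8}
(Y − Y^c) ∪ (Z − (Z − Y))^c = {1, 2, 3, 4, 5, 6, 7, 8, 9}
((Y − Y^c) ∪ (Z − (Z − Y))^c) − Z = {3, 4, 5, 8}
Y ∩ Z = {2, 7, 9}
(((Y − Y^c) ∪ (Z − (Z − Y))^c) − Z) − (Y ∩ Z) = {3, 4, 5, 8}
|(((Y − Y^c) ∪ (Z − (Z − Y))^c) − Z) − (Y ∩ Z)| = 4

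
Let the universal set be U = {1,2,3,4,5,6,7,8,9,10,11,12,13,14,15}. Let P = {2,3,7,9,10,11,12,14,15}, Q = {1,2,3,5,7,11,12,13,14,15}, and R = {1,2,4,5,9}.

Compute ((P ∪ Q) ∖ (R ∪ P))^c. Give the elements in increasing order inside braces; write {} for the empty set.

P ∪ Q = {1,2,3,5,7,9,10,11,12,13,14,15}
R ∪ P = {1,2,3,4,5,7,9,10,11,12,14,15}
(P ∪ Q) ∖ (R ∪ P) = {13}
((P ∪ Q) ∖ (R ∪ P))^c = {1,2,3,4,5,6,7,8,9,10,11,12,14,15}

{1,2,3,4,5,6,7,8,9,10,11,12,14,15}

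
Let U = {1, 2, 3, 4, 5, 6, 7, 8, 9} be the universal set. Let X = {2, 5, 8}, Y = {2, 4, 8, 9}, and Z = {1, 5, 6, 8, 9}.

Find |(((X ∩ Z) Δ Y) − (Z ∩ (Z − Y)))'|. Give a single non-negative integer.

6

X ∩ Z = {5, 8}
(X ∩ Z) Δ Y = {2, 4, 5, 9}
Z − Y = {1, 5, 6}
Z ∩ (Z − Y) = {1, 5, 6}
((X ∩ Z) Δ Y) − (Z ∩ (Z − Y)) = {2, 4, 9}
(((X ∩ Z) Δ Y) − (Z ∩ (Z − Y)))' = {1, 3, 5, 6, 7, 8}
|(((X ∩ Z) Δ Y) − (Z ∩ (Z − Y)))'| = 6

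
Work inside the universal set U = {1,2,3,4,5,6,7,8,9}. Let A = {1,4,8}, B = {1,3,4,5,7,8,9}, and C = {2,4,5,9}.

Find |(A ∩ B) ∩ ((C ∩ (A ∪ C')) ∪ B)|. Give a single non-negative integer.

3

A ∩ B = {1,4,8}
C' = {1,3,6,7,8}
A ∪ C' = {1,3,4,6,7,8}
C ∩ (A ∪ C') = {4}
(C ∩ (A ∪ C')) ∪ B = {1,3,4,5,7,8,9}
(A ∩ B) ∩ ((C ∩ (A ∪ C')) ∪ B) = {1,4,8}
|(A ∩ B) ∩ ((C ∩ (A ∪ C')) ∪ B)| = 3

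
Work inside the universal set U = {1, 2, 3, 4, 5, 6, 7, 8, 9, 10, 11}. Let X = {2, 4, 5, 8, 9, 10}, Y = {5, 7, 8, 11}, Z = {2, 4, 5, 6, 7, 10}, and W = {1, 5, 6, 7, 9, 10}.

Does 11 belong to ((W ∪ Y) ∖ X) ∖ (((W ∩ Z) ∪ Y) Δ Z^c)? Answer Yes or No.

11 ∉ W and 11 ∈ Y, so 11 ∈ W ∪ Y
11 ∈ (W ∪ Y) and 11 ∉ X, so 11 ∈ (W ∪ Y) ∖ X
11 ∉ W and 11 ∉ Z, so 11 ∉ W ∩ Z
11 ∉ (W ∩ Z) and 11 ∈ Y, so 11 ∈ (W ∩ Z) ∪ Y
11 ∉ Z, so 11 ∈ Z^c
11 ∈ ((W ∩ Z) ∪ Y) and 11 ∈ Z^c, so 11 ∉ ((W ∩ Z) ∪ Y) Δ Z^c
11 ∈ ((W ∪ Y) ∖ X) and 11 ∉ (((W ∩ Z) ∪ Y) Δ Z^c), so 11 ∈ ((W ∪ Y) ∖ X) ∖ (((W ∩ Z) ∪ Y) Δ Z^c)

Yes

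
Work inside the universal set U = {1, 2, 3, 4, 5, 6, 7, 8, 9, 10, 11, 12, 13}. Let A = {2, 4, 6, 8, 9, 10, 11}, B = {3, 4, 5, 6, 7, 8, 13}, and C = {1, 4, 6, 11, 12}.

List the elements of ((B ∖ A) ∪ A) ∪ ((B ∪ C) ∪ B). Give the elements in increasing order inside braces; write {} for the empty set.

B ∖ A = {3, 5, 7, 13}
(B ∖ A) ∪ A = {2, 3, 4, 5, 6, 7, 8, 9, 10, 11, 13}
B ∪ C = {1, 3, 4, 5, 6, 7, 8, 11, 12, 13}
(B ∪ C) ∪ B = {1, 3, 4, 5, 6, 7, 8, 11, 12, 13}
((B ∖ A) ∪ A) ∪ ((B ∪ C) ∪ B) = {1, 2, 3, 4, 5, 6, 7, 8, 9, 10, 11, 12, 13}

{1, 2, 3, 4, 5, 6, 7, 8, 9, 10, 11, 12, 13}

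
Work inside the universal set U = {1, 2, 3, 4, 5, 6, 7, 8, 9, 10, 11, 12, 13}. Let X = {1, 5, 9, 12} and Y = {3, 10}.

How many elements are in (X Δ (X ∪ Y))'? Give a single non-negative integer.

11

X ∪ Y = {1, 3, 5, 9, 10, 12}
X Δ (X ∪ Y) = {3, 10}
(X Δ (X ∪ Y))' = {1, 2, 4, 5, 6, 7, 8, 9, 11, 12, 13}
|(X Δ (X ∪ Y))'| = 11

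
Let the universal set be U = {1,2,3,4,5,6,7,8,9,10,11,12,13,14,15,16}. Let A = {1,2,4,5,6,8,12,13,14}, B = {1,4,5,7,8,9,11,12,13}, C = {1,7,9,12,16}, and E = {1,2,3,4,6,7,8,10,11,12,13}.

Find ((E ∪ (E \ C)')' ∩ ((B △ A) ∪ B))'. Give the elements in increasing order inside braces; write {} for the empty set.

E \ C = {2,3,4,6,8,10,11,13}
(E \ C)' = {1,5,7,9,12,14,15,16}
E ∪ (E \ C)' = {1,2,3,4,5,6,7,8,9,10,11,12,13,14,15,16}
(E ∪ (E \ C)')' = {}
B △ A = {2,6,7,9,11,14}
(B △ A) ∪ B = {1,2,4,5,6,7,8,9,11,12,13,14}
(E ∪ (E \ C)')' ∩ ((B △ A) ∪ B) = {}
((E ∪ (E \ C)')' ∩ ((B △ A) ∪ B))' = {1,2,3,4,5,6,7,8,9,10,11,12,13,14,15,16}

{1,2,3,4,5,6,7,8,9,10,11,12,13,14,15,16}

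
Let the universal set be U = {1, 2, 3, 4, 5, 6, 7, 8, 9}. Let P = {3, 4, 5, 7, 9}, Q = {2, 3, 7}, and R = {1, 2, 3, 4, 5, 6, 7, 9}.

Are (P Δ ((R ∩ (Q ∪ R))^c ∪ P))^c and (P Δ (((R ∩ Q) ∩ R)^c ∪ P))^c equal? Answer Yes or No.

Q ∪ R = {1, 2, 3, 4, 5, 6, 7, 9}
R ∩ (Q ∪ R) = {1, 2, 3, 4, 5, 6, 7, 9}
(R ∩ (Q ∪ R))^c = {8}
(R ∩ (Q ∪ R))^c ∪ P = {3, 4, 5, 7, 8, 9}
P Δ ((R ∩ (Q ∪ R))^c ∪ P) = {8}
(P Δ ((R ∩ (Q ∪ R))^c ∪ P))^c = {1, 2, 3, 4, 5, 6, 7, 9}
R ∩ Q = {2, 3, 7}
(R ∩ Q) ∩ R = {2, 3, 7}
((R ∩ Q) ∩ R)^c = {1, 4, 5, 6, 8, 9}
((R ∩ Q) ∩ R)^c ∪ P = {1, 3, 4, 5, 6, 7, 8, 9}
P Δ (((R ∩ Q) ∩ R)^c ∪ P) = {1, 6, 8}
(P Δ (((R ∩ Q) ∩ R)^c ∪ P))^c = {2, 3, 4, 5, 7, 9}
1 ∈ (P Δ ((R ∩ (Q ∪ R))^c ∪ P))^c but 1 ∉ (P Δ (((R ∩ Q) ∩ R)^c ∪ P))^c, so they differ.

No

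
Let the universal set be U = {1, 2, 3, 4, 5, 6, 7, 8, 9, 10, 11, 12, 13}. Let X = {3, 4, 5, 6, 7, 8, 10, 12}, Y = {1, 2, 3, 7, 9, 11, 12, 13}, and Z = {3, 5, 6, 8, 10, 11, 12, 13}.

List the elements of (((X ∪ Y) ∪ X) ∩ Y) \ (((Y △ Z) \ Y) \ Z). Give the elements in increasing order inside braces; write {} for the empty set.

{1, 2, 3, 7, 9, 11, 12, 13}

X ∪ Y = {1, 2, 3, 4, 5, 6, 7, 8, 9, 10, 11, 12, 13}
(X ∪ Y) ∪ X = {1, 2, 3, 4, 5, 6, 7, 8, 9, 10, 11, 12, 13}
((X ∪ Y) ∪ X) ∩ Y = {1, 2, 3, 7, 9, 11, 12, 13}
Y △ Z = {1, 2, 5, 6, 7, 8, 9, 10}
(Y △ Z) \ Y = {5, 6, 8, 10}
((Y △ Z) \ Y) \ Z = {}
(((X ∪ Y) ∪ X) ∩ Y) \ (((Y △ Z) \ Y) \ Z) = {1, 2, 3, 7, 9, 11, 12, 13}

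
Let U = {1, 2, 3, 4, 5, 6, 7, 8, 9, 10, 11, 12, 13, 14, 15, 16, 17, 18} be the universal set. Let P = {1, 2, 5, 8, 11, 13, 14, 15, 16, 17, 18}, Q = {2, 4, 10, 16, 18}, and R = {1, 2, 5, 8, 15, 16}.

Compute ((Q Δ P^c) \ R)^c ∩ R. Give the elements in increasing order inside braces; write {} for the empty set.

{1, 2, 5, 8, 15, 16}

P^c = {3, 4, 6, 7, 9, 10, 12}
Q Δ P^c = {2, 3, 6, 7, 9, 12, 16, 18}
(Q Δ P^c) \ R = {3, 6, 7, 9, 12, 18}
((Q Δ P^c) \ R)^c = {1, 2, 4, 5, 8, 10, 11, 13, 14, 15, 16, 17}
((Q Δ P^c) \ R)^c ∩ R = {1, 2, 5, 8, 15, 16}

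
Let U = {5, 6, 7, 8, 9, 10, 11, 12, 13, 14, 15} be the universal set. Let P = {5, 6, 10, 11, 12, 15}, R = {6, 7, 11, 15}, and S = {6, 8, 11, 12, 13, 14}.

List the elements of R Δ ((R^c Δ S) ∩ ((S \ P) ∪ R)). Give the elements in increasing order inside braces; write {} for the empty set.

{7, 15}

R^c = {5, 8, 9, 10, 12, 13, 14}
R^c Δ S = {5, 6, 9, 10, 11}
S \ P = {8, 13, 14}
(S \ P) ∪ R = {6, 7, 8, 11, 13, 14, 15}
(R^c Δ S) ∩ ((S \ P) ∪ R) = {6, 11}
R Δ ((R^c Δ S) ∩ ((S \ P) ∪ R)) = {7, 15}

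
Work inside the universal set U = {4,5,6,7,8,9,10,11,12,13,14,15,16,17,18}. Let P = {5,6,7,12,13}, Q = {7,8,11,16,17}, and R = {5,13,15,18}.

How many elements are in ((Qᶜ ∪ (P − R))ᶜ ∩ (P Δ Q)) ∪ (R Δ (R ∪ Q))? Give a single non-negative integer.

5

Qᶜ = {4,5,6,9,10,12,13,14,15,18}
P − R = {6,7,12}
Qᶜ ∪ (P − R) = {4,5,6,7,9,10,12,13,14,15,18}
(Qᶜ ∪ (P − R))ᶜ = {8,11,16,17}
P Δ Q = {5,6,8,11,12,13,16,17}
(Qᶜ ∪ (P − R))ᶜ ∩ (P Δ Q) = {8,11,16,17}
R ∪ Q = {5,7,8,11,13,15,16,17,18}
R Δ (R ∪ Q) = {7,8,11,16,17}
((Qᶜ ∪ (P − R))ᶜ ∩ (P Δ Q)) ∪ (R Δ (R ∪ Q)) = {7,8,11,16,17}
|((Qᶜ ∪ (P − R))ᶜ ∩ (P Δ Q)) ∪ (R Δ (R ∪ Q))| = 5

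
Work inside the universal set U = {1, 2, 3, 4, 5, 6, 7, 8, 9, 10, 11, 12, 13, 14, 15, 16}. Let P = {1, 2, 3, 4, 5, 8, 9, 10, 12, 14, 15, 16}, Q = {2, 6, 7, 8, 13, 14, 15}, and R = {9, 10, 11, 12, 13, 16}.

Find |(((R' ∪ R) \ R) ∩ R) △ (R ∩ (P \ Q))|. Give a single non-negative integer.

4

R' = {1, 2, 3, 4, 5, 6, 7, 8, 14, 15}
R' ∪ R = {1, 2, 3, 4, 5, 6, 7, 8, 9, 10, 11, 12, 13, 14, 15, 16}
(R' ∪ R) \ R = {1, 2, 3, 4, 5, 6, 7, 8, 14, 15}
((R' ∪ R) \ R) ∩ R = {}
P \ Q = {1, 3, 4, 5, 9, 10, 12, 16}
R ∩ (P \ Q) = {9, 10, 12, 16}
(((R' ∪ R) \ R) ∩ R) △ (R ∩ (P \ Q)) = {9, 10, 12, 16}
|(((R' ∪ R) \ R) ∩ R) △ (R ∩ (P \ Q))| = 4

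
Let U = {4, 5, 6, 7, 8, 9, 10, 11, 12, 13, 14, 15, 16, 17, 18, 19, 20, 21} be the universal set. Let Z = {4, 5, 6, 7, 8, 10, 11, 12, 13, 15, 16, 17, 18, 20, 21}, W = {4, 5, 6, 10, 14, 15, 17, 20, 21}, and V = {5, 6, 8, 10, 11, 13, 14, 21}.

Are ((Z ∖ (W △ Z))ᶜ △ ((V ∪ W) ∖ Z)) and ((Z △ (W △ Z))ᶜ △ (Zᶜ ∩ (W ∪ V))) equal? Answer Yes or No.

W △ Z = {7, 8, 11, 12, 13, 14, 16, 18}
Z ∖ (W △ Z) = {4, 5, 6, 10, 15, 17, 20, 21}
(Z ∖ (W △ Z))ᶜ = {7, 8, 9, 11, 12, 13, 14, 16, 18, 19}
V ∪ W = {4, 5, 6, 8, 10, 11, 13, 14, 15, 17, 20, 21}
(V ∪ W) ∖ Z = {14}
(Z ∖ (W △ Z))ᶜ △ ((V ∪ W) ∖ Z) = {7, 8, 9, 11, 12, 13, 16, 18, 19}
Z △ (W △ Z) = {4, 5, 6, 10, 14, 15, 17, 20, 21}
(Z △ (W △ Z))ᶜ = {7, 8, 9, 11, 12, 13, 16, 18, 19}
Zᶜ = {9, 14, 19}
W ∪ V = {4, 5, 6, 8, 10, 11, 13, 14, 15, 17, 20, 21}
Zᶜ ∩ (W ∪ V) = {14}
(Z △ (W △ Z))ᶜ △ (Zᶜ ∩ (W ∪ V)) = {7, 8, 9, 11, 12, 13, 14, 16, 18, 19}
14 ∈ (Z △ (W △ Z))ᶜ △ (Zᶜ ∩ (W ∪ V)) but 14 ∉ (Z ∖ (W △ Z))ᶜ △ ((V ∪ W) ∖ Z), so they differ.

No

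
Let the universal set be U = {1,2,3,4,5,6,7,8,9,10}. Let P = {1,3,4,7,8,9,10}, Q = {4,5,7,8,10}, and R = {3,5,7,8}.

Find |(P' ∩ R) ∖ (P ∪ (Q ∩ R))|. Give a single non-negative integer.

0

P' = {2,5,6}
P' ∩ R = {5}
Q ∩ R = {5,7,8}
P ∪ (Q ∩ R) = {1,3,4,5,7,8,9,10}
(P' ∩ R) ∖ (P ∪ (Q ∩ R)) = {}
|(P' ∩ R) ∖ (P ∪ (Q ∩ R))| = 0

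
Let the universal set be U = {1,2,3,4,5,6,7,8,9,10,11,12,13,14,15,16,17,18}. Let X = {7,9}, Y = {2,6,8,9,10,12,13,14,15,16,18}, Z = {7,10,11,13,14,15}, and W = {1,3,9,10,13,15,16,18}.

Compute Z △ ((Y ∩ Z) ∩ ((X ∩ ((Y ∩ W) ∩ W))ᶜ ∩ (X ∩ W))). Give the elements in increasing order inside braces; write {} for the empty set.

Y ∩ Z = {10,13,14,15}
Y ∩ W = {9,10,13,15,16,18}
(Y ∩ W) ∩ W = {9,10,13,15,16,18}
X ∩ ((Y ∩ W) ∩ W) = {9}
(X ∩ ((Y ∩ W) ∩ W))ᶜ = {1,2,3,4,5,6,7,8,10,11,12,13,14,15,16,17,18}
X ∩ W = {9}
(X ∩ ((Y ∩ W) ∩ W))ᶜ ∩ (X ∩ W) = {}
(Y ∩ Z) ∩ ((X ∩ ((Y ∩ W) ∩ W))ᶜ ∩ (X ∩ W)) = {}
Z △ ((Y ∩ Z) ∩ ((X ∩ ((Y ∩ W) ∩ W))ᶜ ∩ (X ∩ W))) = {7,10,11,13,14,15}

{7,10,11,13,14,15}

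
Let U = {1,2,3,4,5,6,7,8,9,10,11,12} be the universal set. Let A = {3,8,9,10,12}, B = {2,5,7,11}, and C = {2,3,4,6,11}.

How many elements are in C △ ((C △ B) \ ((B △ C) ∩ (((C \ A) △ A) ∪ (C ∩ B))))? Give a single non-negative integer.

7

C △ B = {3,4,5,6,7}
B △ C = {3,4,5,6,7}
C \ A = {2,4,6,11}
(C \ A) △ A = {2,3,4,6,8,9,10,11,12}
C ∩ B = {2,11}
((C \ A) △ A) ∪ (C ∩ B) = {2,3,4,6,8,9,10,11,12}
(B △ C) ∩ (((C \ A) △ A) ∪ (C ∩ B)) = {3,4,6}
(C △ B) \ ((B △ C) ∩ (((C \ A) △ A) ∪ (C ∩ B))) = {5,7}
C △ ((C △ B) \ ((B △ C) ∩ (((C \ A) △ A) ∪ (C ∩ B)))) = {2,3,4,5,6,7,11}
|C △ ((C △ B) \ ((B △ C) ∩ (((C \ A) △ A) ∪ (C ∩ B))))| = 7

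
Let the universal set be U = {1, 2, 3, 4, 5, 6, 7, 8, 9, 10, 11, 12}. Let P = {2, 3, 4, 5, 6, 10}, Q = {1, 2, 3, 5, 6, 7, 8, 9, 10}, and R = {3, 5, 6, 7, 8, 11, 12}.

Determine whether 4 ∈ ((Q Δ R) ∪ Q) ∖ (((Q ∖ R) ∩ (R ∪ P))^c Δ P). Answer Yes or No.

No

4 ∉ Q and 4 ∉ R, so 4 ∉ Q Δ R
4 ∉ (Q Δ R) and 4 ∉ Q, so 4 ∉ (Q Δ R) ∪ Q
4 ∉ Q and 4 ∉ R, so 4 ∉ Q ∖ R
4 ∉ R and 4 ∈ P, so 4 ∈ R ∪ P
4 ∉ (Q ∖ R) and 4 ∈ (R ∪ P), so 4 ∉ (Q ∖ R) ∩ (R ∪ P)
4 ∈ ((Q ∖ R) ∩ (R ∪ P))^c since 4 ∉ ((Q ∖ R) ∩ (R ∪ P))
4 ∈ ((Q ∖ R) ∩ (R ∪ P))^c and 4 ∈ P, so 4 ∉ ((Q ∖ R) ∩ (R ∪ P))^c Δ P
4 ∉ ((Q Δ R) ∪ Q) and 4 ∉ (((Q ∖ R) ∩ (R ∪ P))^c Δ P), so 4 ∉ ((Q Δ R) ∪ Q) ∖ (((Q ∖ R) ∩ (R ∪ P))^c Δ P)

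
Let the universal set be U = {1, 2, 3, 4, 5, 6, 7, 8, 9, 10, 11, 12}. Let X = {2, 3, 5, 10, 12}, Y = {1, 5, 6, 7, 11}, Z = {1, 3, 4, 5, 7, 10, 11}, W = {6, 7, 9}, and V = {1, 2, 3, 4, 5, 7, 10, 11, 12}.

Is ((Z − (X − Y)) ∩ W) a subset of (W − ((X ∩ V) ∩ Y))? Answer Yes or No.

X − Y = {2, 3, 10, 12}
Z − (X − Y) = {1, 4, 5, 7, 11}
(Z − (X − Y)) ∩ W = {7}
X ∩ V = {2, 3, 5, 10, 12}
(X ∩ V) ∩ Y = {5}
W − ((X ∩ V) ∩ Y) = {6, 7, 9}
Every element of {7} is in {6, 7, 9}, so (Z − (X − Y)) ∩ W ⊆ W − ((X ∩ V) ∩ Y).

Yes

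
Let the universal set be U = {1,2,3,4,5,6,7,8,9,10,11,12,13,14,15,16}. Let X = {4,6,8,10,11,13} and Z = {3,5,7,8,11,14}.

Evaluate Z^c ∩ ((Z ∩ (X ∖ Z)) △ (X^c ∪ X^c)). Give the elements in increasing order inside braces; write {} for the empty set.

{1,2,9,12,15,16}

Z^c = {1,2,4,6,9,10,12,13,15,16}
X ∖ Z = {4,6,10,13}
Z ∩ (X ∖ Z) = {}
X^c = {1,2,3,5,7,9,12,14,15,16}
X^c ∪ X^c = {1,2,3,5,7,9,12,14,15,16}
(Z ∩ (X ∖ Z)) △ (X^c ∪ X^c) = {1,2,3,5,7,9,12,14,15,16}
Z^c ∩ ((Z ∩ (X ∖ Z)) △ (X^c ∪ X^c)) = {1,2,9,12,15,16}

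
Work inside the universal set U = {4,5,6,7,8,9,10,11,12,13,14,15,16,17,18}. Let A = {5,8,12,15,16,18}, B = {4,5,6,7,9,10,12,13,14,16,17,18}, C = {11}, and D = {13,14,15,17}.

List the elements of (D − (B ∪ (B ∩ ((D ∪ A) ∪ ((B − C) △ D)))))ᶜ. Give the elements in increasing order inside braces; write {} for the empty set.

D ∪ A = {5,8,12,13,14,15,16,17,18}
B − C = {4,5,6,7,9,10,12,13,14,16,17,18}
(B − C) △ D = {4,5,6,7,9,10,12,15,16,18}
(D ∪ A) ∪ ((B − C) △ D) = {4,5,6,7,8,9,10,12,13,14,15,16,17,18}
B ∩ ((D ∪ A) ∪ ((B − C) △ D)) = {4,5,6,7,9,10,12,13,14,16,17,18}
B ∪ (B ∩ ((D ∪ A) ∪ ((B − C) △ D))) = {4,5,6,7,9,10,12,13,14,16,17,18}
D − (B ∪ (B ∩ ((D ∪ A) ∪ ((B − C) △ D)))) = {15}
(D − (B ∪ (B ∩ ((D ∪ A) ∪ ((B − C) △ D)))))ᶜ = {4,5,6,7,8,9,10,11,12,13,14,16,17,18}

{4,5,6,7,8,9,10,11,12,13,14,16,17,18}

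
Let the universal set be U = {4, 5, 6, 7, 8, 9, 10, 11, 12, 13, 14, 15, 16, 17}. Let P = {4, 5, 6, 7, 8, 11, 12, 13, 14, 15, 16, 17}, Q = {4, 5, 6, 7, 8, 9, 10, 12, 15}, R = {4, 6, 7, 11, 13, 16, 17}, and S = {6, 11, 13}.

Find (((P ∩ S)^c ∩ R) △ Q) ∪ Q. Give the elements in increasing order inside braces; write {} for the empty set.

P ∩ S = {6, 11, 13}
(P ∩ S)^c = {4, 5, 7, 8, 9, 10, 12, 14, 15, 16, 17}
(P ∩ S)^c ∩ R = {4, 7, 16, 17}
((P ∩ S)^c ∩ R) △ Q = {5, 6, 8, 9, 10, 12, 15, 16, 17}
(((P ∩ S)^c ∩ R) △ Q) ∪ Q = {4, 5, 6, 7, 8, 9, 10, 12, 15, 16, 17}

{4, 5, 6, 7, 8, 9, 10, 12, 15, 16, 17}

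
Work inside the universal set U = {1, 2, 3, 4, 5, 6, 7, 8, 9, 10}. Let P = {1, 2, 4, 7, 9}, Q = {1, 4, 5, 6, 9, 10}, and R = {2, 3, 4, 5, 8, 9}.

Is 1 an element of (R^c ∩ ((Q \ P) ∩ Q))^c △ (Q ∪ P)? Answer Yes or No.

1 ∉ R, so 1 ∈ R^c
1 ∈ Q and 1 ∈ P, so 1 ∉ Q \ P
1 ∉ (Q \ P) and 1 ∈ Q, so 1 ∉ (Q \ P) ∩ Q
1 ∈ R^c and 1 ∉ ((Q \ P) ∩ Q), so 1 ∉ R^c ∩ ((Q \ P) ∩ Q)
1 ∈ (R^c ∩ ((Q \ P) ∩ Q))^c since 1 ∉ (R^c ∩ ((Q \ P) ∩ Q))
1 ∈ Q and 1 ∈ P, so 1 ∈ Q ∪ P
1 ∈ (R^c ∩ ((Q \ P) ∩ Q))^c and 1 ∈ (Q ∪ P), so 1 ∉ (R^c ∩ ((Q \ P) ∩ Q))^c △ (Q ∪ P)

No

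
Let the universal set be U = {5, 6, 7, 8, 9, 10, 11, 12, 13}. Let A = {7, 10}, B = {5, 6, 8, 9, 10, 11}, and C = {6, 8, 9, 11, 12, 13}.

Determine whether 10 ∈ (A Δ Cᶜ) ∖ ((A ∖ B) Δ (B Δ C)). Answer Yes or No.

No

10 ∉ C, so 10 ∈ Cᶜ
10 ∈ A and 10 ∈ Cᶜ, so 10 ∉ A Δ Cᶜ
10 ∈ A and 10 ∈ B, so 10 ∉ A ∖ B
10 ∈ B and 10 ∉ C, so 10 ∈ B Δ C
10 ∉ (A ∖ B) and 10 ∈ (B Δ C), so 10 ∈ (A ∖ B) Δ (B Δ C)
10 ∉ (A Δ Cᶜ) and 10 ∈ ((A ∖ B) Δ (B Δ C)), so 10 ∉ (A Δ Cᶜ) ∖ ((A ∖ B) Δ (B Δ C))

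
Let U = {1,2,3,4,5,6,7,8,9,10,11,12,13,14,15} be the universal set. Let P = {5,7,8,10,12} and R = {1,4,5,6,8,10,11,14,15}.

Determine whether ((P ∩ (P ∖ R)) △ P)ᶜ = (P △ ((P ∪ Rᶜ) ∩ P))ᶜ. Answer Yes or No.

P ∖ R = {7,12}
P ∩ (P ∖ R) = {7,12}
(P ∩ (P ∖ R)) △ P = {5,8,10}
((P ∩ (P ∖ R)) △ P)ᶜ = {1,2,3,4,6,7,9,11,12,13,14,15}
Rᶜ = {2,3,7,9,12,13}
P ∪ Rᶜ = {2,3,5,7,8,9,10,12,13}
(P ∪ Rᶜ) ∩ P = {5,7,8,10,12}
P △ ((P ∪ Rᶜ) ∩ P) = {}
(P △ ((P ∪ Rᶜ) ∩ P))ᶜ = {1,2,3,4,5,6,7,8,9,10,11,12,13,14,15}
5 ∈ (P △ ((P ∪ Rᶜ) ∩ P))ᶜ but 5 ∉ ((P ∩ (P ∖ R)) △ P)ᶜ, so they differ.

No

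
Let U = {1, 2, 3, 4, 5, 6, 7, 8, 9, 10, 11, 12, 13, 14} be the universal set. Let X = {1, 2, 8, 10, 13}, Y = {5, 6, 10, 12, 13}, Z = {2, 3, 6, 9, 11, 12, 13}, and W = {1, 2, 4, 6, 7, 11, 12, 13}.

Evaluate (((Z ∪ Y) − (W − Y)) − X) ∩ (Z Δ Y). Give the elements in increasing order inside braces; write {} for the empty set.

{3, 5, 9}

Z ∪ Y = {2, 3, 5, 6, 9, 10, 11, 12, 13}
W − Y = {1, 2, 4, 7, 11}
(Z ∪ Y) − (W − Y) = {3, 5, 6, 9, 10, 12, 13}
((Z ∪ Y) − (W − Y)) − X = {3, 5, 6, 9, 12}
Z Δ Y = {2, 3, 5, 9, 10, 11}
(((Z ∪ Y) − (W − Y)) − X) ∩ (Z Δ Y) = {3, 5, 9}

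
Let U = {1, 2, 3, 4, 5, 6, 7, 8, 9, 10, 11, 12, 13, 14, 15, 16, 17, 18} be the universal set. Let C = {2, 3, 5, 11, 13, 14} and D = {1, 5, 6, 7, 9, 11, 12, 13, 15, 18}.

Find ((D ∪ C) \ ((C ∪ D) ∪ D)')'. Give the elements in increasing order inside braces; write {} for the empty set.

{4, 8, 10, 16, 17}

D ∪ C = {1, 2, 3, 5, 6, 7, 9, 11, 12, 13, 14, 15, 18}
C ∪ D = {1, 2, 3, 5, 6, 7, 9, 11, 12, 13, 14, 15, 18}
(C ∪ D) ∪ D = {1, 2, 3, 5, 6, 7, 9, 11, 12, 13, 14, 15, 18}
((C ∪ D) ∪ D)' = {4, 8, 10, 16, 17}
(D ∪ C) \ ((C ∪ D) ∪ D)' = {1, 2, 3, 5, 6, 7, 9, 11, 12, 13, 14, 15, 18}
((D ∪ C) \ ((C ∪ D) ∪ D)')' = {4, 8, 10, 16, 17}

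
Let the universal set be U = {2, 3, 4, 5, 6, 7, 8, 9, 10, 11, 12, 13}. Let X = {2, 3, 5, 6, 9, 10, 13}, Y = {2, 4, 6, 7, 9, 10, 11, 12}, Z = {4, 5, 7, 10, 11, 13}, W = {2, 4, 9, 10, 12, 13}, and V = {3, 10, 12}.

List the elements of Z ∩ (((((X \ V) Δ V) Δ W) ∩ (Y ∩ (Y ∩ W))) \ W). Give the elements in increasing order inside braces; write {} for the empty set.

{}

X \ V = {2, 5, 6, 9, 13}
(X \ V) Δ V = {2, 3, 5, 6, 9, 10, 12, 13}
((X \ V) Δ V) Δ W = {3, 4, 5, 6}
Y ∩ W = {2, 4, 9, 10, 12}
Y ∩ (Y ∩ W) = {2, 4, 9, 10, 12}
(((X \ V) Δ V) Δ W) ∩ (Y ∩ (Y ∩ W)) = {4}
((((X \ V) Δ V) Δ W) ∩ (Y ∩ (Y ∩ W))) \ W = {}
Z ∩ (((((X \ V) Δ V) Δ W) ∩ (Y ∩ (Y ∩ W))) \ W) = {}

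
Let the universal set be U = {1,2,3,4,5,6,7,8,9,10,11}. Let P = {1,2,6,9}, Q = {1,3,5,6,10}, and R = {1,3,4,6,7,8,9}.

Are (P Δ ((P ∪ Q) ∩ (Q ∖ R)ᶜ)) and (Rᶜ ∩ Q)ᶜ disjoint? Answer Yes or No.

P ∪ Q = {1,2,3,5,6,9,10}
Q ∖ R = {5,10}
(Q ∖ R)ᶜ = {1,2,3,4,6,7,8,9,11}
(P ∪ Q) ∩ (Q ∖ R)ᶜ = {1,2,3,6,9}
P Δ ((P ∪ Q) ∩ (Q ∖ R)ᶜ) = {3}
Rᶜ = {2,5,10,11}
Rᶜ ∩ Q = {5,10}
(Rᶜ ∩ Q)ᶜ = {1,2,3,4,6,7,8,9,11}
3 lies in both, so they are not disjoint.

No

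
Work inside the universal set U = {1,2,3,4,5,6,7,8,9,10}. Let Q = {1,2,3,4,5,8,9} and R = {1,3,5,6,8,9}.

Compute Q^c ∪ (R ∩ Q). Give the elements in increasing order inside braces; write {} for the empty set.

{1,3,5,6,7,8,9,10}

Q^c = {6,7,10}
R ∩ Q = {1,3,5,8,9}
Q^c ∪ (R ∩ Q) = {1,3,5,6,7,8,9,10}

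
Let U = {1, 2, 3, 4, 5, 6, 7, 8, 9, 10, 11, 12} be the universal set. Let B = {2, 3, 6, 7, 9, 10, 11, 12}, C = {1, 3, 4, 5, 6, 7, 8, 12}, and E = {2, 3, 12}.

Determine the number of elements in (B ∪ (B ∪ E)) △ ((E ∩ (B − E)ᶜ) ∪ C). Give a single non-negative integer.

B ∪ E = {2, 3, 6, 7, 9, 10, 11, 12}
B ∪ (B ∪ E) = {2, 3, 6, 7, 9, 10, 11, 12}
B − E = {6, 7, 9, 10, 11}
(B − E)ᶜ = {1, 2, 3, 4, 5, 8, 12}
E ∩ (B − E)ᶜ = {2, 3, 12}
(E ∩ (B − E)ᶜ) ∪ C = {1, 2, 3, 4, 5, 6, 7, 8, 12}
(B ∪ (B ∪ E)) △ ((E ∩ (B − E)ᶜ) ∪ C) = {1, 4, 5, 8, 9, 10, 11}
|(B ∪ (B ∪ E)) △ ((E ∩ (B − E)ᶜ) ∪ C)| = 7

7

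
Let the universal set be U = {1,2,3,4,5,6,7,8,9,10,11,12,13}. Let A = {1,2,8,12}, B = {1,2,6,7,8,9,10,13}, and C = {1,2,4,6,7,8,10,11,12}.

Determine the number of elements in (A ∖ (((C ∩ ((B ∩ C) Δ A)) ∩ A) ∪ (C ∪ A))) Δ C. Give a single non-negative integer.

B ∩ C = {1,2,6,7,8,10}
(B ∩ C) Δ A = {6,7,10,12}
C ∩ ((B ∩ C) Δ A) = {6,7,10,12}
(C ∩ ((B ∩ C) Δ A)) ∩ A = {12}
C ∪ A = {1,2,4,6,7,8,10,11,12}
((C ∩ ((B ∩ C) Δ A)) ∩ A) ∪ (C ∪ A) = {1,2,4,6,7,8,10,11,12}
A ∖ (((C ∩ ((B ∩ C) Δ A)) ∩ A) ∪ (C ∪ A)) = {}
(A ∖ (((C ∩ ((B ∩ C) Δ A)) ∩ A) ∪ (C ∪ A))) Δ C = {1,2,4,6,7,8,10,11,12}
|(A ∖ (((C ∩ ((B ∩ C) Δ A)) ∩ A) ∪ (C ∪ A))) Δ C| = 9

9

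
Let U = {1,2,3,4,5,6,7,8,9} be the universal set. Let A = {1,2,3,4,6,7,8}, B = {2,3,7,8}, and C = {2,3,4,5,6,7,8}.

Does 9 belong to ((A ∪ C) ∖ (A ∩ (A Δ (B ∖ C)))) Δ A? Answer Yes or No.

9 ∉ A and 9 ∉ C, so 9 ∉ A ∪ C
9 ∉ B and 9 ∉ C, so 9 ∉ B ∖ C
9 ∉ A and 9 ∉ (B ∖ C), so 9 ∉ A Δ (B ∖ C)
9 ∉ A and 9 ∉ (A Δ (B ∖ C)), so 9 ∉ A ∩ (A Δ (B ∖ C))
9 ∉ (A ∪ C) and 9 ∉ (A ∩ (A Δ (B ∖ C))), so 9 ∉ (A ∪ C) ∖ (A ∩ (A Δ (B ∖ C)))
9 ∉ ((A ∪ C) ∖ (A ∩ (A Δ (B ∖ C)))) and 9 ∉ A, so 9 ∉ ((A ∪ C) ∖ (A ∩ (A Δ (B ∖ C)))) Δ A

No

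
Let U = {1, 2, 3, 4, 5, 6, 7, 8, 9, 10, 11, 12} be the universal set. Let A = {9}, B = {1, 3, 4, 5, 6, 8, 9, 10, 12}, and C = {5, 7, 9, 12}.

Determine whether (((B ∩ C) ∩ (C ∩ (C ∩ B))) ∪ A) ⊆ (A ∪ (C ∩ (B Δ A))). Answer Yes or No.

Yes

B ∩ C = {5, 9, 12}
C ∩ B = {5, 9, 12}
C ∩ (C ∩ B) = {5, 9, 12}
(B ∩ C) ∩ (C ∩ (C ∩ B)) = {5, 9, 12}
((B ∩ C) ∩ (C ∩ (C ∩ B))) ∪ A = {5, 9, 12}
B Δ A = {1, 3, 4, 5, 6, 8, 10, 12}
C ∩ (B Δ A) = {5, 12}
A ∪ (C ∩ (B Δ A)) = {5, 9, 12}
Every element of {5, 9, 12} is in {5, 9, 12}, so ((B ∩ C) ∩ (C ∩ (C ∩ B))) ∪ A ⊆ A ∪ (C ∩ (B Δ A)).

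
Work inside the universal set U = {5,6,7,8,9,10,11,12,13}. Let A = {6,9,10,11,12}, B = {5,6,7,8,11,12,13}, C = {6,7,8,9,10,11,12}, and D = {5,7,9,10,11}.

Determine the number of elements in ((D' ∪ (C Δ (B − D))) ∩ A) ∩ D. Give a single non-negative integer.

3

D' = {6,8,12,13}
B − D = {6,8,12,13}
C Δ (B − D) = {7,9,10,11,13}
D' ∪ (C Δ (B − D)) = {6,7,8,9,10,11,12,13}
(D' ∪ (C Δ (B − D))) ∩ A = {6,9,10,11,12}
((D' ∪ (C Δ (B − D))) ∩ A) ∩ D = {9,10,11}
|((D' ∪ (C Δ (B − D))) ∩ A) ∩ D| = 3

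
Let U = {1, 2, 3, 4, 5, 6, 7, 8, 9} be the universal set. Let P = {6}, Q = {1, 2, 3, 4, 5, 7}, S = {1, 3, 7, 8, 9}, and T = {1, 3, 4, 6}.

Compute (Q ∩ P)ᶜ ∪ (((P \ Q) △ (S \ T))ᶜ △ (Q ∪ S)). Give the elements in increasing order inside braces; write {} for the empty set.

Q ∩ P = {}
(Q ∩ P)ᶜ = {1, 2, 3, 4, 5, 6, 7, 8, 9}
P \ Q = {6}
S \ T = {7, 8, 9}
(P \ Q) △ (S \ T) = {6, 7, 8, 9}
((P \ Q) △ (S \ T))ᶜ = {1, 2, 3, 4, 5}
Q ∪ S = {1, 2, 3, 4, 5, 7, 8, 9}
((P \ Q) △ (S \ T))ᶜ △ (Q ∪ S) = {7, 8, 9}
(Q ∩ P)ᶜ ∪ (((P \ Q) △ (S \ T))ᶜ △ (Q ∪ S)) = {1, 2, 3, 4, 5, 6, 7, 8, 9}

{1, 2, 3, 4, 5, 6, 7, 8, 9}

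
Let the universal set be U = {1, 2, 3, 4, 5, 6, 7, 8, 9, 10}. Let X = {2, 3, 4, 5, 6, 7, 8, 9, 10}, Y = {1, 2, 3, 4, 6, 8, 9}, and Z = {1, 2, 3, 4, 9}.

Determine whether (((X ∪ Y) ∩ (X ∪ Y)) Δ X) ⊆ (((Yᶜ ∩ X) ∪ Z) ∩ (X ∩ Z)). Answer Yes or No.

No

X ∪ Y = {1, 2, 3, 4, 5, 6, 7, 8, 9, 10}
(X ∪ Y) ∩ (X ∪ Y) = {1, 2, 3, 4, 5, 6, 7, 8, 9, 10}
((X ∪ Y) ∩ (X ∪ Y)) Δ X = {1}
Yᶜ = {5, 7, 10}
Yᶜ ∩ X = {5, 7, 10}
(Yᶜ ∩ X) ∪ Z = {1, 2, 3, 4, 5, 7, 9, 10}
X ∩ Z = {2, 3, 4, 9}
((Yᶜ ∩ X) ∪ Z) ∩ (X ∩ Z) = {2, 3, 4, 9}
1 ∈ ((X ∪ Y) ∩ (X ∪ Y)) Δ X but 1 ∉ ((Yᶜ ∩ X) ∪ Z) ∩ (X ∩ Z), so the inclusion fails.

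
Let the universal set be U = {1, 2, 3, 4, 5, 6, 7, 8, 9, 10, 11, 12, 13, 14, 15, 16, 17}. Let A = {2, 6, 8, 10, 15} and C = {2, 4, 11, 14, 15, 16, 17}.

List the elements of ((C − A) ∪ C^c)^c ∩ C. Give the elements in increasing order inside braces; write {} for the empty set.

C − A = {4, 11, 14, 16, 17}
C^c = {1, 3, 5, 6, 7, 8, 9, 10, 12, 13}
(C − A) ∪ C^c = {1, 3, 4, 5, 6, 7, 8, 9, 10, 11, 12, 13, 14, 16, 17}
((C − A) ∪ C^c)^c = {2, 15}
((C − A) ∪ C^c)^c ∩ C = {2, 15}

{2, 15}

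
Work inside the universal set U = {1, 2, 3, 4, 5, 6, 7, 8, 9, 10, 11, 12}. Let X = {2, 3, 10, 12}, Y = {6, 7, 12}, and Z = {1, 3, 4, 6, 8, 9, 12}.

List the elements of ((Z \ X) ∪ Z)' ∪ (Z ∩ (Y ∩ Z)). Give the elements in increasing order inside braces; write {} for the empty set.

{2, 5, 6, 7, 10, 11, 12}

Z \ X = {1, 4, 6, 8, 9}
(Z \ X) ∪ Z = {1, 3, 4, 6, 8, 9, 12}
((Z \ X) ∪ Z)' = {2, 5, 7, 10, 11}
Y ∩ Z = {6, 12}
Z ∩ (Y ∩ Z) = {6, 12}
((Z \ X) ∪ Z)' ∪ (Z ∩ (Y ∩ Z)) = {2, 5, 6, 7, 10, 11, 12}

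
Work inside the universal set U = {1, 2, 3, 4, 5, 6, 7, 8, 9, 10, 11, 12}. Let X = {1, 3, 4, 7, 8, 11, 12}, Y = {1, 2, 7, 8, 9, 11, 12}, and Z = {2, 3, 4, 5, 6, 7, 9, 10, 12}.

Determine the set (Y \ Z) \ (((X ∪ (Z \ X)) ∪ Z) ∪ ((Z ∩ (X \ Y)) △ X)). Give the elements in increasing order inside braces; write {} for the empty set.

{}

Y \ Z = {1, 8, 11}
Z \ X = {2, 5, 6, 9, 10}
X ∪ (Z \ X) = {1, 2, 3, 4, 5, 6, 7, 8, 9, 10, 11, 12}
(X ∪ (Z \ X)) ∪ Z = {1, 2, 3, 4, 5, 6, 7, 8, 9, 10, 11, 12}
X \ Y = {3, 4}
Z ∩ (X \ Y) = {3, 4}
(Z ∩ (X \ Y)) △ X = {1, 7, 8, 11, 12}
((X ∪ (Z \ X)) ∪ Z) ∪ ((Z ∩ (X \ Y)) △ X) = {1, 2, 3, 4, 5, 6, 7, 8, 9, 10, 11, 12}
(Y \ Z) \ (((X ∪ (Z \ X)) ∪ Z) ∪ ((Z ∩ (X \ Y)) △ X)) = {}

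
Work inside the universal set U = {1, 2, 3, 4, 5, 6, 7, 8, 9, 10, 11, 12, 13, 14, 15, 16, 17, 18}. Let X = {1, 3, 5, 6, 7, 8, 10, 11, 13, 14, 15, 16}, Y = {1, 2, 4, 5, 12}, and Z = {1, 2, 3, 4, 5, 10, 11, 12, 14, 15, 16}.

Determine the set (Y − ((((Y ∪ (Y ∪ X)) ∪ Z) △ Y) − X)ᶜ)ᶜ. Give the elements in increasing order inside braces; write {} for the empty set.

{1, 2, 3, 4, 5, 6, 7, 8, 9, 10, 11, 12, 13, 14, 15, 16, 17, 18}

Y ∪ X = {1, 2, 3, 4, 5, 6, 7, 8, 10, 11, 12, 13, 14, 15, 16}
Y ∪ (Y ∪ X) = {1, 2, 3, 4, 5, 6, 7, 8, 10, 11, 12, 13, 14, 15, 16}
(Y ∪ (Y ∪ X)) ∪ Z = {1, 2, 3, 4, 5, 6, 7, 8, 10, 11, 12, 13, 14, 15, 16}
((Y ∪ (Y ∪ X)) ∪ Z) △ Y = {3, 6, 7, 8, 10, 11, 13, 14, 15, 16}
(((Y ∪ (Y ∪ X)) ∪ Z) △ Y) − X = {}
((((Y ∪ (Y ∪ X)) ∪ Z) △ Y) − X)ᶜ = {1, 2, 3, 4, 5, 6, 7, 8, 9, 10, 11, 12, 13, 14, 15, 16, 17, 18}
Y − ((((Y ∪ (Y ∪ X)) ∪ Z) △ Y) − X)ᶜ = {}
(Y − ((((Y ∪ (Y ∪ X)) ∪ Z) △ Y) − X)ᶜ)ᶜ = {1, 2, 3, 4, 5, 6, 7, 8, 9, 10, 11, 12, 13, 14, 15, 16, 17, 18}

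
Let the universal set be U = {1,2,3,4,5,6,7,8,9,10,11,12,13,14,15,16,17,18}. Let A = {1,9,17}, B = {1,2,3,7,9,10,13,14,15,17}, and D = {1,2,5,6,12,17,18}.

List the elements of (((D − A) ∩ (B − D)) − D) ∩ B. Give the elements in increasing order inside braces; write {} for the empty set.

D − A = {2,5,6,12,18}
B − D = {3,7,9,10,13,14,15}
(D − A) ∩ (B − D) = {}
((D − A) ∩ (B − D)) − D = {}
(((D − A) ∩ (B − D)) − D) ∩ B = {}

{}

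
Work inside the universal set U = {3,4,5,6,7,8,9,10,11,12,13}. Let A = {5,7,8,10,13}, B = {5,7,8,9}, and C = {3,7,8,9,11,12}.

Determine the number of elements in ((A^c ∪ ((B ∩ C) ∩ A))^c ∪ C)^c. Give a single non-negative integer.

A^c = {3,4,6,9,11,12}
B ∩ C = {7,8,9}
(B ∩ C) ∩ A = {7,8}
A^c ∪ ((B ∩ C) ∩ A) = {3,4,6,7,8,9,11,12}
(A^c ∪ ((B ∩ C) ∩ A))^c = {5,10,13}
(A^c ∪ ((B ∩ C) ∩ A))^c ∪ C = {3,5,7,8,9,10,11,12,13}
((A^c ∪ ((B ∩ C) ∩ A))^c ∪ C)^c = {4,6}
|((A^c ∪ ((B ∩ C) ∩ A))^c ∪ C)^c| = 2

2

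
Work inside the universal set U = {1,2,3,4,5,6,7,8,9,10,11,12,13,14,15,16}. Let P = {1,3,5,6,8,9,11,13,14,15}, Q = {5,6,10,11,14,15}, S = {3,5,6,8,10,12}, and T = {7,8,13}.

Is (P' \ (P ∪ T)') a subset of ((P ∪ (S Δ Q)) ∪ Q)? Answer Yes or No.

P' = {2,4,7,10,12,16}
P ∪ T = {1,3,5,6,7,8,9,11,13,14,15}
(P ∪ T)' = {2,4,10,12,16}
P' \ (P ∪ T)' = {7}
S Δ Q = {3,8,11,12,14,15}
P ∪ (S Δ Q) = {1,3,5,6,8,9,11,12,13,14,15}
(P ∪ (S Δ Q)) ∪ Q = {1,3,5,6,8,9,10,11,12,13,14,15}
7 ∈ P' \ (P ∪ T)' but 7 ∉ (P ∪ (S Δ Q)) ∪ Q, so the inclusion fails.

No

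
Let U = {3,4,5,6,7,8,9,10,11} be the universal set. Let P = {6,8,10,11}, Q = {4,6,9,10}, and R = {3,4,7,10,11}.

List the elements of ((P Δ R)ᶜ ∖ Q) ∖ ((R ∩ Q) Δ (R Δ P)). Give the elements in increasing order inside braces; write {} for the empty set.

P Δ R = {3,4,6,7,8}
(P Δ R)ᶜ = {5,9,10,11}
(P Δ R)ᶜ ∖ Q = {5,11}
R ∩ Q = {4,10}
R Δ P = {3,4,6,7,8}
(R ∩ Q) Δ (R Δ P) = {3,6,7,8,10}
((P Δ R)ᶜ ∖ Q) ∖ ((R ∩ Q) Δ (R Δ P)) = {5,11}

{5,11}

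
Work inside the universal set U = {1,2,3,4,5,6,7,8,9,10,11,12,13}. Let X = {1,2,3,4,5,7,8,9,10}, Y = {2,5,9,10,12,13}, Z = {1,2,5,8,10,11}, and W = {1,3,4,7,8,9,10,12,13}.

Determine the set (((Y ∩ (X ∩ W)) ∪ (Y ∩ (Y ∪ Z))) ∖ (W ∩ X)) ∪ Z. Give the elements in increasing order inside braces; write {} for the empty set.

X ∩ W = {1,3,4,7,8,9,10}
Y ∩ (X ∩ W) = {9,10}
Y ∪ Z = {1,2,5,8,9,10,11,12,13}
Y ∩ (Y ∪ Z) = {2,5,9,10,12,13}
(Y ∩ (X ∩ W)) ∪ (Y ∩ (Y ∪ Z)) = {2,5,9,10,12,13}
W ∩ X = {1,3,4,7,8,9,10}
((Y ∩ (X ∩ W)) ∪ (Y ∩ (Y ∪ Z))) ∖ (W ∩ X) = {2,5,12,13}
(((Y ∩ (X ∩ W)) ∪ (Y ∩ (Y ∪ Z))) ∖ (W ∩ X)) ∪ Z = {1,2,5,8,10,11,12,13}

{1,2,5,8,10,11,12,13}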